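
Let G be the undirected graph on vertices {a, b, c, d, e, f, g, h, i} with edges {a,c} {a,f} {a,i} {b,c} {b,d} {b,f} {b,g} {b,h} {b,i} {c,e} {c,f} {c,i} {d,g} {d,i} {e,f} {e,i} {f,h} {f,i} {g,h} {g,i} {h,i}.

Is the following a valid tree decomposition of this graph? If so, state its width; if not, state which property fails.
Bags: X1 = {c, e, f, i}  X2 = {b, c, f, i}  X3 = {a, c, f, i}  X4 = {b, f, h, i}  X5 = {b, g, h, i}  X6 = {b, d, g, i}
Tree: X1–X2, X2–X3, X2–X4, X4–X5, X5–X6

Yes; width 3.

Vertex coverage: the bags together contain {a, b, c, d, e, f, g, h, i}, the full vertex set. Edge coverage: each edge of G has both endpoints in at least one bag. Running intersection: for every vertex, the bags containing it form a connected subtree. All three properties hold, so this is a valid tree decomposition of width max|bag| − 1 = 3, and hence tw(G) ≤ 3.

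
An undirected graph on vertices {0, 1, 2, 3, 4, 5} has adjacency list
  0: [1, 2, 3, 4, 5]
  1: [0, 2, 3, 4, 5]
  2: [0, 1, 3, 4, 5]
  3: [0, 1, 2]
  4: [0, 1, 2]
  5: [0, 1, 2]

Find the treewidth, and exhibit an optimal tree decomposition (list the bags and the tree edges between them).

Each bag holds 4 vertices, so the decomposition has width 3, which upper-bounds the treewidth. On the other hand G contains the 4-clique {0, 1, 2, 3}. A clique must lie in a single bag of any decomposition, so no decomposition can have width below 3. Combining the bounds, tw(G) = 3.

Treewidth 3.
One optimal decomposition is:
Bags: B1 = {0, 1, 2, 4}  B2 = {0, 1, 2, 3}  B3 = {0, 1, 2, 5}
Tree: B1–B2, B2–B3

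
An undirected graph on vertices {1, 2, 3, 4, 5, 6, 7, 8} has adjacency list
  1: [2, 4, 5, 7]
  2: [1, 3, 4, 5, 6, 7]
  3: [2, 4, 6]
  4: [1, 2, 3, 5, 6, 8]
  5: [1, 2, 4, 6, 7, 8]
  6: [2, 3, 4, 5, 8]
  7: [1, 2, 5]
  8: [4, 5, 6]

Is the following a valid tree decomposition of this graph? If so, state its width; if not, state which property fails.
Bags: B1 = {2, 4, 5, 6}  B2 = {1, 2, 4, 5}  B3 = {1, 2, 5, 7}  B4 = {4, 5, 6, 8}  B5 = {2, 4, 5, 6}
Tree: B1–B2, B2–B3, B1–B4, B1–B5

A tree decomposition must satisfy three properties: every vertex lies in some bag; for every edge, both endpoints lie together in some bag; and for every vertex, the bags containing it form a connected subtree. Here vertex 3 appears in no bag, so the decomposition is invalid.

No — vertex 3 appears in no bag.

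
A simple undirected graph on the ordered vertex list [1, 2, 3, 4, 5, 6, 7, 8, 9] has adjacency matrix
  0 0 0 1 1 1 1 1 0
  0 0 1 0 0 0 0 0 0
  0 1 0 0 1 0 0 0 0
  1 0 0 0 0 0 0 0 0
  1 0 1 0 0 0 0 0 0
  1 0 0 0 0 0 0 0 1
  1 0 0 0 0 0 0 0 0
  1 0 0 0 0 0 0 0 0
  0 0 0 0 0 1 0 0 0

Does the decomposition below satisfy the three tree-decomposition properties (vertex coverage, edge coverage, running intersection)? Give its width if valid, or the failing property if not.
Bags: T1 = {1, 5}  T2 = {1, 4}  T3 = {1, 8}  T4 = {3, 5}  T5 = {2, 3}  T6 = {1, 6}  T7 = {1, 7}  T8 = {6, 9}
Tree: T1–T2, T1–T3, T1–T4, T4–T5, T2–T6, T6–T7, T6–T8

Vertex coverage: the bags together contain {1, 2, 3, 4, 5, 6, 7, 8, 9}, the full vertex set. Edge coverage: each edge of G has both endpoints in at least one bag. Running intersection: for every vertex, the bags containing it form a connected subtree. All three properties hold, so this is a valid tree decomposition of width max|bag| − 1 = 1, and hence tw(G) ≤ 1.

Yes; width 1.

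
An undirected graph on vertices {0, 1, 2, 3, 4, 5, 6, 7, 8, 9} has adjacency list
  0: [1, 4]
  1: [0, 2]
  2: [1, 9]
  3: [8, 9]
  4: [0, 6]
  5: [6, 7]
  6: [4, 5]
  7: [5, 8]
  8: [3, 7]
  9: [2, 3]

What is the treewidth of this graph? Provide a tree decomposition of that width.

Treewidth 2.
Bags: B1 = {3, 8, 9}  B2 = {7, 8, 9}  B3 = {5, 7, 9}  B4 = {5, 6, 9}  B5 = {4, 6, 9}  B6 = {0, 4, 9}  B7 = {0, 1, 9}  B8 = {1, 2, 9}
Tree: B1–B2, B2–B3, B3–B4, B4–B5, B5–B6, B6–B7, B7–B8

Every bag has size at most 3, so the width is 3 − 1 = 2 and tw(G) ≤ 2. The edges 9–3–8–7–5–6–4–0–1–2–9 form a cycle, so G is not a tree and its treewidth is at least 2. Hence tw(G) = 2 exactly.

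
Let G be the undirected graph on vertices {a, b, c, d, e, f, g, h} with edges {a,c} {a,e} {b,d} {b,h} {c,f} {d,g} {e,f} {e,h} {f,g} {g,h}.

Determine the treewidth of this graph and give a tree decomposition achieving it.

Treewidth 2.
One such decomposition:
Bags: B1 = {a, c, f}  B2 = {a, e, f}  B3 = {e, f, g}  B4 = {e, g, h}  B5 = {d, g, h}  B6 = {b, d, h}
Tree: B1–B2, B2–B3, B3–B4, B4–B5, B5–B6

Each bag holds 3 vertices, so the decomposition has width 2, which upper-bounds the treewidth. For the lower bound, G contains the cycle c–a–e–f–c, so G is not a forest; only forests have treewidth ≤ 1, hence tw(G) ≥ 2. Hence tw(G) = 2 exactly.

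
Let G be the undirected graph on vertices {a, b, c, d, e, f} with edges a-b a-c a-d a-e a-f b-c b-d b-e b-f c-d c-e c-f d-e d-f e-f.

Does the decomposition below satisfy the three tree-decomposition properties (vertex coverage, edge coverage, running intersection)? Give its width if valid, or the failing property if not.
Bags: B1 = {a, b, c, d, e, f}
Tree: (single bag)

Yes; width 5.

Vertex coverage: the bags together contain {a, b, c, d, e, f}, the full vertex set. Edge coverage: each edge of G has both endpoints in at least one bag. Running intersection: for every vertex, the bags containing it form a connected subtree. All three properties hold, so this is a valid tree decomposition of width max|bag| − 1 = 5, and hence tw(G) ≤ 5.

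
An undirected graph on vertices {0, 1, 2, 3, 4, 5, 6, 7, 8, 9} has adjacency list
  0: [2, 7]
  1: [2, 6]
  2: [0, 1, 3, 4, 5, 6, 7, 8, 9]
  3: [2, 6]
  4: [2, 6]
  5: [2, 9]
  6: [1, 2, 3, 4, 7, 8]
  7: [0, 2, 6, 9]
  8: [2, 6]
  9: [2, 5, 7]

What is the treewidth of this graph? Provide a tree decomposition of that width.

Treewidth 2.
One such decomposition:
Bags: B1 = {2, 6, 7}  B2 = {0, 2, 7}  B3 = {1, 2, 6}  B4 = {2, 7, 9}  B5 = {2, 4, 6}  B6 = {2, 3, 6}  B7 = {2, 5, 9}  B8 = {2, 6, 8}
Tree: B1–B2, B1–B3, B1–B4, B3–B5, B5–B6, B4–B7, B5–B8

Each bag holds 3 vertices, so the decomposition has width 2, which upper-bounds the treewidth. On the other hand G contains the 3-clique {0, 2, 7}. A clique must lie in a single bag of any decomposition, so no decomposition can have width below 2. Combining the bounds, tw(G) = 2.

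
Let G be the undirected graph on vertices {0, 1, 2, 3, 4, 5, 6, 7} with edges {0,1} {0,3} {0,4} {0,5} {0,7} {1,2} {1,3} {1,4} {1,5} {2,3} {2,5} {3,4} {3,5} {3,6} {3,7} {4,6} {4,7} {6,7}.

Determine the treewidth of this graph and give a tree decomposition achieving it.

Treewidth 3.
One optimal decomposition is:
Bags: B1 = {0, 1, 3, 5}  B2 = {1, 2, 3, 5}  B3 = {0, 1, 3, 4}  B4 = {0, 3, 4, 7}  B5 = {3, 4, 6, 7}
Tree: B1–B2, B1–B3, B3–B4, B4–B5

Each bag holds 4 vertices, so the decomposition has width 3, which upper-bounds the treewidth. For the lower bound, the 4 vertices {0, 1, 3, 4} are pairwise adjacent, and any tree decomposition puts a clique entirely inside one bag — forcing width ≥ 3. Therefore the treewidth is 3.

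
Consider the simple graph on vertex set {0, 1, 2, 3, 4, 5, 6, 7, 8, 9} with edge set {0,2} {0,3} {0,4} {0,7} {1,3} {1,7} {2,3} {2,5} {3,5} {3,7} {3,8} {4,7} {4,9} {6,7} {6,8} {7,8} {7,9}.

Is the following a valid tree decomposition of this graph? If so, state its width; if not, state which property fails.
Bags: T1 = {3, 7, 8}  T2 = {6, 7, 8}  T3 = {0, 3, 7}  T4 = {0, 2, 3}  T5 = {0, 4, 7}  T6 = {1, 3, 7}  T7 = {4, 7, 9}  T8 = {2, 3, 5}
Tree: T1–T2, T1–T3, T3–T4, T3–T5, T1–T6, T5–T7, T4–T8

Yes; width 2.

Checking the three conditions: (i) the bags cover all of {0, 1, 2, 3, 4, 5, 6, 7, 8, 9}; (ii) for each edge, some bag contains both endpoints; (iii) the bags containing any fixed vertex form a subtree. All hold, so the decomposition is valid with width 3 − 1 = 2.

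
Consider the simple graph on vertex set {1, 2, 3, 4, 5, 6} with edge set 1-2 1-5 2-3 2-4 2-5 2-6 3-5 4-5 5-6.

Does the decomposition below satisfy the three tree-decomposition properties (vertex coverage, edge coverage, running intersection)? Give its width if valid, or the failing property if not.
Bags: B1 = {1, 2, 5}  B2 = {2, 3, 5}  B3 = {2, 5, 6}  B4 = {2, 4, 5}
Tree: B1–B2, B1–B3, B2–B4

Yes; width 2.

Checking the three conditions: (i) the bags cover all of {1, 2, 3, 4, 5, 6}; (ii) for each edge, some bag contains both endpoints; (iii) the bags containing any fixed vertex form a subtree. All hold, so the decomposition is valid with width 3 − 1 = 2.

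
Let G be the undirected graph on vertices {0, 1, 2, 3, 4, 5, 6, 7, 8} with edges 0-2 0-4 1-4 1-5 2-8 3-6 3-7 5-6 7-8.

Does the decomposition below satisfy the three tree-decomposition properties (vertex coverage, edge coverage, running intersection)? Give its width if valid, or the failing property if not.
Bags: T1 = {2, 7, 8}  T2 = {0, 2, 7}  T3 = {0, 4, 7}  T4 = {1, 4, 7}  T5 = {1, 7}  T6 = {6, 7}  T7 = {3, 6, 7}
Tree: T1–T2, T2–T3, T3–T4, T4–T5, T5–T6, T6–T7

No — vertex 5 appears in no bag.

A tree decomposition must satisfy three properties: every vertex lies in some bag; for every edge, both endpoints lie together in some bag; and for every vertex, the bags containing it form a connected subtree. Here vertex 5 appears in no bag, so the decomposition is invalid.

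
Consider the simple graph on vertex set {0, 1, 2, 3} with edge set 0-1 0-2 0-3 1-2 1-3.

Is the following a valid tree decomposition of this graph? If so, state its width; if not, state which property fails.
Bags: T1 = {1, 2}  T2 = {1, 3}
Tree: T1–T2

No — vertex 0 appears in no bag.

A tree decomposition must satisfy three properties: every vertex lies in some bag; for every edge, both endpoints lie together in some bag; and for every vertex, the bags containing it form a connected subtree. Here vertex 0 appears in no bag, so the decomposition is invalid.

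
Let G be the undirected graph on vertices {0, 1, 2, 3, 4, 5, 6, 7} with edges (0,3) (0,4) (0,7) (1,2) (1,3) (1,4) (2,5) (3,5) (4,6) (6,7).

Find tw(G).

2

A width-2 tree decomposition is:
Bags: B1 = {1, 2, 5}  B2 = {1, 3, 5}  B3 = {1, 3, 4}  B4 = {0, 3, 4}  B5 = {0, 4, 6}  B6 = {0, 6, 7}
Tree: B1–B2, B2–B3, B3–B4, B4–B5, B5–B6
The largest bag has 3 vertices, giving width 2; this decomposition certifies tw(G) ≤ 2. The edges 2–5–3–1–2 form a cycle, so G is not a tree and its treewidth is at least 2. Therefore the treewidth is 2.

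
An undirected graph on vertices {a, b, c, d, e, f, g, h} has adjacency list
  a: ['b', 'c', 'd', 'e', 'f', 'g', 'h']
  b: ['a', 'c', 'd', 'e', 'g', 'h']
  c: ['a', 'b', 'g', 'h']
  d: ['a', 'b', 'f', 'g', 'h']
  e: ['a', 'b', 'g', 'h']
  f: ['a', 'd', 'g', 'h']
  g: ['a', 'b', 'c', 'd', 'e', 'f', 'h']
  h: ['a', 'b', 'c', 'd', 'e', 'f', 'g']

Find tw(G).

A width-4 tree decomposition is:
Bags: B1 = {a, b, d, g, h}  B2 = {a, d, f, g, h}  B3 = {a, b, c, g, h}  B4 = {a, b, e, g, h}
Tree: B1–B2, B1–B3, B3–B4
Every bag has size at most 5, so the width is 5 − 1 = 4 and tw(G) ≤ 4. On the other hand G contains the 5-clique {a, d, f, g, h}. A clique must lie in a single bag of any decomposition, so no decomposition can have width below 4. The upper and lower bounds meet at 4, so that is the treewidth.

4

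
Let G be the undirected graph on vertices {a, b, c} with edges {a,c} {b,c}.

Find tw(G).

1

A width-1 tree decomposition is:
Bags: B1 = {a, c}  B2 = {b, c}
Tree: B1–B2
Every bag has size at most 2, so the width is 2 − 1 = 1 and tw(G) ≤ 1. Any graph with an edge has treewidth ≥ 1, and G has the edge a–c. Combining the bounds, tw(G) = 1.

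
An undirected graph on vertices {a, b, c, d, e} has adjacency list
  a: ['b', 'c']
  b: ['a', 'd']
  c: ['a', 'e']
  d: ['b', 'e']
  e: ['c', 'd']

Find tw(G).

2

A width-2 tree decomposition is:
Bags: B1 = {c, d, e}  B2 = {a, c, d}  B3 = {a, b, d}
Tree: B1–B2, B2–B3
Every bag has size at most 3, so the width is 3 − 1 = 2 and tw(G) ≤ 2. Since d–e–c–a–b–d is a cycle in G, G is not acyclic. Forests are exactly the graphs of treewidth ≤ 1, so tw(G) ≥ 2. Combining the bounds, tw(G) = 2.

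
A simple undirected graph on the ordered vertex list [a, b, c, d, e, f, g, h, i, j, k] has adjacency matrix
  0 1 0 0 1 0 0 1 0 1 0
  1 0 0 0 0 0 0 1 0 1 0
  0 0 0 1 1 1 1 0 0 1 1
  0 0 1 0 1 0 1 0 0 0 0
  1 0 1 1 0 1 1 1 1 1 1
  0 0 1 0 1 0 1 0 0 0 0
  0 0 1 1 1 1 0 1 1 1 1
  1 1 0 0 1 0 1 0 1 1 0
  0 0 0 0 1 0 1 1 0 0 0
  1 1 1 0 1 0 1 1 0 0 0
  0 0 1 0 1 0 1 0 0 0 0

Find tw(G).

A width-3 tree decomposition is:
Bags: B1 = {a, e, h, j}  B2 = {e, g, h, j}  B3 = {c, e, g, j}  B4 = {c, d, e, g}  B5 = {a, b, h, j}  B6 = {c, e, f, g}  B7 = {c, e, g, k}  B8 = {e, g, h, i}
Tree: B1–B2, B2–B3, B3–B4, B1–B5, B3–B6, B4–B7, B2–B8
Each bag holds 4 vertices, so the decomposition has width 3, which upper-bounds the treewidth. Conversely, {e, g, h, j} is a clique of size 4, and the vertices of any clique must share a bag in every tree decomposition; so some bag has ≥ 4 vertices and tw(G) ≥ 3. Hence tw(G) = 3 exactly.

3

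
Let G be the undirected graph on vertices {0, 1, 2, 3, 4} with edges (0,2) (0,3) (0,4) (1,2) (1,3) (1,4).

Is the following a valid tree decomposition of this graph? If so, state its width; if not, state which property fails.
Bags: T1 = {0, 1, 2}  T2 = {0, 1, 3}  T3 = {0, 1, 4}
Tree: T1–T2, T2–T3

Vertex coverage: the bags together contain {0, 1, 2, 3, 4}, the full vertex set. Edge coverage: each edge of G has both endpoints in at least one bag. Running intersection: for every vertex, the bags containing it form a connected subtree. All three properties hold, so this is a valid tree decomposition of width max|bag| − 1 = 2, and hence tw(G) ≤ 2.

Yes; width 2.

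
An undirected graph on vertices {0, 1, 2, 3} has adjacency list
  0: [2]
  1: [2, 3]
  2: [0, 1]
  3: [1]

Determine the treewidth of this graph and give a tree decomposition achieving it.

Treewidth 1.
One such decomposition:
Bags: B1 = {1, 3}  B2 = {1, 2}  B3 = {0, 2}
Tree: B1–B2, B2–B3

Each bag holds 2 vertices, so the decomposition has width 1, which upper-bounds the treewidth. G has an edge, so its treewidth is at least 1. Combining the bounds, tw(G) = 1.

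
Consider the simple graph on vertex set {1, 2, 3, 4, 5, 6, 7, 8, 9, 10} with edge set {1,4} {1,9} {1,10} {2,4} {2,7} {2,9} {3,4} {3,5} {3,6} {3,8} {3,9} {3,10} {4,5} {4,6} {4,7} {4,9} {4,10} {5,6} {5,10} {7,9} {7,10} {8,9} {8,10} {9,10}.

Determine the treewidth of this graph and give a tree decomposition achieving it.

Treewidth 3.
One such decomposition:
Bags: B1 = {3, 4, 9, 10}  B2 = {3, 8, 9, 10}  B3 = {1, 4, 9, 10}  B4 = {3, 4, 5, 10}  B5 = {3, 4, 5, 6}  B6 = {4, 7, 9, 10}  B7 = {2, 4, 7, 9}
Tree: B1–B2, B1–B3, B1–B4, B4–B5, B3–B6, B6–B7

The largest bag has 4 vertices, giving width 3; this decomposition certifies tw(G) ≤ 3. On the other hand G contains the 4-clique {3, 8, 9, 10}. A clique must lie in a single bag of any decomposition, so no decomposition can have width below 3. The upper and lower bounds meet at 3, so that is the treewidth.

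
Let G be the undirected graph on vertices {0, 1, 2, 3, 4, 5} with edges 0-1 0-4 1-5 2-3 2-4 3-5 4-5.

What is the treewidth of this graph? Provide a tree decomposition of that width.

Each bag holds 3 vertices, so the decomposition has width 2, which upper-bounds the treewidth. The edges 1–0–4–5–1 form a cycle, so G is not a tree and its treewidth is at least 2. Hence tw(G) = 2 exactly.

Treewidth 2.
Bags: B1 = {0, 1, 5}  B2 = {0, 4, 5}  B3 = {3, 4, 5}  B4 = {2, 3, 4}
Tree: B1–B2, B2–B3, B3–B4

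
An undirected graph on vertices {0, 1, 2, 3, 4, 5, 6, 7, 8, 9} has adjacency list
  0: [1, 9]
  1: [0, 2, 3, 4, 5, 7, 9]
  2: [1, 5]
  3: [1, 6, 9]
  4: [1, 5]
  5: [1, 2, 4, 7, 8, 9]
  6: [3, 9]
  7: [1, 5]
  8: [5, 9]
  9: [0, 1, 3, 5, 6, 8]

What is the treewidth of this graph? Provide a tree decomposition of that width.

Each bag holds 3 vertices, so the decomposition has width 2, which upper-bounds the treewidth. On the other hand G contains the 3-clique {5, 8, 9}. A clique must lie in a single bag of any decomposition, so no decomposition can have width below 2. Combining the bounds, tw(G) = 2.

Treewidth 2.
Bags: B1 = {1, 5, 9}  B2 = {5, 8, 9}  B3 = {1, 2, 5}  B4 = {0, 1, 9}  B5 = {1, 3, 9}  B6 = {3, 6, 9}  B7 = {1, 5, 7}  B8 = {1, 4, 5}
Tree: B1–B2, B1–B3, B1–B4, B1–B5, B5–B6, B3–B7, B1–B8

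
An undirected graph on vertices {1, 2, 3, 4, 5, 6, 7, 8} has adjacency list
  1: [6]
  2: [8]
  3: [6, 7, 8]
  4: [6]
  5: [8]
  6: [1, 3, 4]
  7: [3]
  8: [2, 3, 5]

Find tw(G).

A width-1 tree decomposition is:
Bags: B1 = {2, 8}  B2 = {3, 8}  B3 = {3, 7}  B4 = {5, 8}  B5 = {3, 6}  B6 = {4, 6}  B7 = {1, 6}
Tree: B1–B2, B2–B3, B2–B4, B3–B5, B5–B6, B5–B7
The largest bag has 2 vertices, giving width 1; this decomposition certifies tw(G) ≤ 1. G has an edge, so its treewidth is at least 1. The upper and lower bounds meet at 1, so that is the treewidth.

1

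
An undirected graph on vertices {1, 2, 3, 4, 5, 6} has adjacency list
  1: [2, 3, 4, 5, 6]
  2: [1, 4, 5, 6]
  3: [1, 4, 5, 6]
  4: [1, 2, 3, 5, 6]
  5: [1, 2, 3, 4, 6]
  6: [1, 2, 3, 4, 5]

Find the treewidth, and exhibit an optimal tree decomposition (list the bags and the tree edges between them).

The largest bag has 5 vertices, giving width 4; this decomposition certifies tw(G) ≤ 4. Conversely, {1, 2, 4, 5, 6} is a clique of size 5, and the vertices of any clique must share a bag in every tree decomposition; so some bag has ≥ 5 vertices and tw(G) ≥ 4. The upper and lower bounds meet at 4, so that is the treewidth.

Treewidth 4.
One such decomposition:
Bags: B1 = {1, 2, 4, 5, 6}  B2 = {1, 3, 4, 5, 6}
Tree: B1–B2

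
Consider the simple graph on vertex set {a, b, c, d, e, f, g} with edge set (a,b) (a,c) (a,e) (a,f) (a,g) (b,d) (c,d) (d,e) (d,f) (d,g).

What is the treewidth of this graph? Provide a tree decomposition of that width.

Each bag holds 3 vertices, so the decomposition has width 2, which upper-bounds the treewidth. For the lower bound, G contains the cycle a–b–d–e–a, so G is not a forest; only forests have treewidth ≤ 1, hence tw(G) ≥ 2. Therefore the treewidth is 2.

Treewidth 2.
One optimal decomposition is:
Bags: B1 = {a, b, d}  B2 = {a, d, e}  B3 = {a, c, d}  B4 = {a, d, g}  B5 = {a, d, f}
Tree: B1–B2, B2–B3, B3–B4, B4–B5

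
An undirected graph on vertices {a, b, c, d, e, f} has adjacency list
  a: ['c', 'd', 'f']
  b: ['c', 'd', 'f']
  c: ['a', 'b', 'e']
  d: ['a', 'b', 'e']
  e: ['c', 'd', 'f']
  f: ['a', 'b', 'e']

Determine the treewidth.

3

A width-3 tree decomposition is:
Bags: B1 = {a, b, e, f}  B2 = {a, b, d, e}  B3 = {a, b, c, e}
Tree: B1–B2, B2–B3
Every bag has size at most 4, so the width is 4 − 1 = 3 and tw(G) ≤ 3. For the lower bound: the 4 vertex sets {a,f}, {d,e}, {b}, {c} are disjoint, each induces a connected subgraph, and every pair is joined by at least one edge of G. Contracting each set to a single vertex therefore yields K_{4} as a minor, and since treewidth is minor-monotone, tw(G) ≥ tw(K_{4}) = 3. Therefore the treewidth is 3.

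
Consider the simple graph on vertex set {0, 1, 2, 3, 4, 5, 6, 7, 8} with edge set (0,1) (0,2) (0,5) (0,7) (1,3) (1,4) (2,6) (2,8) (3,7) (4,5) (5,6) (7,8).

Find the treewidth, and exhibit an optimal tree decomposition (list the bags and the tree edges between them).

Treewidth 3.
Bags: B1 = {2, 6, 7, 8}  B2 = {0, 2, 6, 7}  B3 = {0, 5, 6, 7}  B4 = {0, 3, 5, 7}  B5 = {0, 1, 3, 5}  B6 = {1, 3, 4, 5}
Tree: B1–B2, B2–B3, B3–B4, B4–B5, B5–B6

Every bag has size at most 4, so the width is 4 − 1 = 3 and tw(G) ≤ 3. For the lower bound: the 4 vertex sets {2,6,8}, {7}, {0}, {1,3,4,5} are disjoint, each induces a connected subgraph, and every pair is joined by at least one edge of G. Contracting each set to a single vertex therefore yields K_{4} as a minor, and since treewidth is minor-monotone, tw(G) ≥ tw(K_{4}) = 3. The upper and lower bounds meet at 3, so that is the treewidth.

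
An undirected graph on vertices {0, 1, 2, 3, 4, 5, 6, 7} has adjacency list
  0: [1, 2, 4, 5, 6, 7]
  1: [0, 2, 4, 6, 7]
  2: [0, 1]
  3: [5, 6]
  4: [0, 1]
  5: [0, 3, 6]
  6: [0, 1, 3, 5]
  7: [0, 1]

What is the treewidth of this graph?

A width-2 tree decomposition is:
Bags: B1 = {0, 5, 6}  B2 = {0, 1, 6}  B3 = {0, 1, 2}  B4 = {0, 1, 7}  B5 = {0, 1, 4}  B6 = {3, 5, 6}
Tree: B1–B2, B2–B3, B2–B4, B3–B5, B1–B6
The largest bag has 3 vertices, giving width 2; this decomposition certifies tw(G) ≤ 2. Conversely, {0, 1, 2} is a clique of size 3, and the vertices of any clique must share a bag in every tree decomposition; so some bag has ≥ 3 vertices and tw(G) ≥ 2. Hence tw(G) = 2 exactly.

2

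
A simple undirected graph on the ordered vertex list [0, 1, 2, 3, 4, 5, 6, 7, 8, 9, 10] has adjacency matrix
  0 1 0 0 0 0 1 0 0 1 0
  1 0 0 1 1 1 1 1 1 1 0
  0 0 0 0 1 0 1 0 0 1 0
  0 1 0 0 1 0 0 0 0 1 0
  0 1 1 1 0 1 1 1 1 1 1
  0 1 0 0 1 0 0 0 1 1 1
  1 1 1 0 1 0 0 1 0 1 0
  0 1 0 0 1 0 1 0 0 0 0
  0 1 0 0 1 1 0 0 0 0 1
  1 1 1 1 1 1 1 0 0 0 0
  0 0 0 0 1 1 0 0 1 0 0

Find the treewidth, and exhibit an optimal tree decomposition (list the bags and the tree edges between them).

Every bag has size at most 4, so the width is 4 − 1 = 3 and tw(G) ≤ 3. For the lower bound, the 4 vertices {0, 1, 6, 9} are pairwise adjacent, and any tree decomposition puts a clique entirely inside one bag — forcing width ≥ 3. Combining the bounds, tw(G) = 3.

Treewidth 3.
One optimal decomposition is:
Bags: B1 = {1, 4, 5, 9}  B2 = {1, 4, 6, 9}  B3 = {2, 4, 6, 9}  B4 = {1, 4, 5, 8}  B5 = {1, 4, 6, 7}  B6 = {1, 3, 4, 9}  B7 = {4, 5, 8, 10}  B8 = {0, 1, 6, 9}
Tree: B1–B2, B2–B3, B1–B4, B2–B5, B1–B6, B4–B7, B2–B8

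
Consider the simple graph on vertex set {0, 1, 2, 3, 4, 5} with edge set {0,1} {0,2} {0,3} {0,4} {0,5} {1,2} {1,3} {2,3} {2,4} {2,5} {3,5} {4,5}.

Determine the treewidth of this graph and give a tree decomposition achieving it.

Treewidth 3.
One such decomposition:
Bags: B1 = {0, 1, 2, 3}  B2 = {0, 2, 3, 5}  B3 = {0, 2, 4, 5}
Tree: B1–B2, B2–B3

The largest bag has 4 vertices, giving width 3; this decomposition certifies tw(G) ≤ 3. Conversely, {0, 1, 2, 3} is a clique of size 4, and the vertices of any clique must share a bag in every tree decomposition; so some bag has ≥ 4 vertices and tw(G) ≥ 3. Hence tw(G) = 3 exactly.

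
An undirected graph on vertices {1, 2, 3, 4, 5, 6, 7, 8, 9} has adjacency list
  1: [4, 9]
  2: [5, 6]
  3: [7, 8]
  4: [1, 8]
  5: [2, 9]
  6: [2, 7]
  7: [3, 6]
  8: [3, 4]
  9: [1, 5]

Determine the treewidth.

2

A width-2 tree decomposition is:
Bags: B1 = {1, 5, 9}  B2 = {1, 2, 5}  B3 = {1, 2, 6}  B4 = {1, 6, 7}  B5 = {1, 3, 7}  B6 = {1, 3, 8}  B7 = {1, 4, 8}
Tree: B1–B2, B2–B3, B3–B4, B4–B5, B5–B6, B6–B7
Each bag holds 3 vertices, so the decomposition has width 2, which upper-bounds the treewidth. Since 1–9–5–2–6–7–3–8–4–1 is a cycle in G, G is not acyclic. Forests are exactly the graphs of treewidth ≤ 1, so tw(G) ≥ 2. Combining the bounds, tw(G) = 2.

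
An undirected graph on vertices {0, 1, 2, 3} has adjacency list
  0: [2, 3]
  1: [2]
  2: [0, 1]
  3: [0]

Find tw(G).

A width-1 tree decomposition is:
Bags: B1 = {1, 2}  B2 = {0, 2}  B3 = {0, 3}
Tree: B1–B2, B2–B3
Each bag holds 2 vertices, so the decomposition has width 1, which upper-bounds the treewidth. Any graph with an edge has treewidth ≥ 1, and G has the edge 1–2. Combining the bounds, tw(G) = 1.

1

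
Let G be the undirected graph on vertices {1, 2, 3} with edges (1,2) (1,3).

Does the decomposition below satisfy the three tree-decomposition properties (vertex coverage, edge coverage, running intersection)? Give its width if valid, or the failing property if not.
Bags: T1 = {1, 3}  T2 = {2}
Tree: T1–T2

A tree decomposition must satisfy three properties: every vertex lies in some bag; for every edge, both endpoints lie together in some bag; and for every vertex, the bags containing it form a connected subtree. Here edge (1,2) lies in no bag, so the decomposition is invalid.

No — edge (1,2) lies in no bag.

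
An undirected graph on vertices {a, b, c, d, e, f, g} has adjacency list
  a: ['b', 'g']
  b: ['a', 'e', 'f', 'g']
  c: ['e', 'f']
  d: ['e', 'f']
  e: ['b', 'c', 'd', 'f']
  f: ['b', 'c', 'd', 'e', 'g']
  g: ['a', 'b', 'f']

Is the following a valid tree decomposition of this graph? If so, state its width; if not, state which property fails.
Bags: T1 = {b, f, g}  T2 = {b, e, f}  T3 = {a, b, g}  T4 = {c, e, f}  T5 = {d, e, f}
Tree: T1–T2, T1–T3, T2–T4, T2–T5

Every vertex of G appears in some bag (union = {a, b, c, d, e, f, g}); every edge is covered by a bag; and for each vertex v the set of bags containing v is connected in the bag tree. The decomposition is therefore valid. The largest bag has 3 vertices, so the width is 2.

Yes; width 2.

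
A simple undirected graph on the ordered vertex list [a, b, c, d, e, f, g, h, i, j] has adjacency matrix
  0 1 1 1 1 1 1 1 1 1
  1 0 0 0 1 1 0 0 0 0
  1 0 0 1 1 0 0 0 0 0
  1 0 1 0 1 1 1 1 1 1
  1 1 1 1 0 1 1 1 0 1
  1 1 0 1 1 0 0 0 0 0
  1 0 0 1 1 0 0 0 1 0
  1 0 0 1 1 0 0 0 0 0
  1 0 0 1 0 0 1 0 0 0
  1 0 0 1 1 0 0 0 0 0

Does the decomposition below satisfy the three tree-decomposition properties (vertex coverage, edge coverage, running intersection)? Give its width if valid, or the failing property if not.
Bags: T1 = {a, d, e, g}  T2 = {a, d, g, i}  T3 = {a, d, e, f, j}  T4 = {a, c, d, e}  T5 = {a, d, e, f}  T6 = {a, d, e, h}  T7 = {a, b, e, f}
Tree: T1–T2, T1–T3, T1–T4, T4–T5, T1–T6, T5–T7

No — bags containing vertex f are not connected in the tree.

A tree decomposition must satisfy three properties: every vertex lies in some bag; for every edge, both endpoints lie together in some bag; and for every vertex, the bags containing it form a connected subtree. Here bags containing vertex f are not connected in the tree, so the decomposition is invalid.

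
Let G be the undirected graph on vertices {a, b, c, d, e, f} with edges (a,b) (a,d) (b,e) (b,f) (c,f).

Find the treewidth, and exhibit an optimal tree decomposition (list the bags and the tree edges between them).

Each bag holds 2 vertices, so the decomposition has width 1, which upper-bounds the treewidth. G has an edge, so its treewidth is at least 1. Therefore the treewidth is 1.

Treewidth 1.
One optimal decomposition is:
Bags: B1 = {a, b}  B2 = {a, d}  B3 = {b, f}  B4 = {b, e}  B5 = {c, f}
Tree: B1–B2, B1–B3, B3–B4, B3–B5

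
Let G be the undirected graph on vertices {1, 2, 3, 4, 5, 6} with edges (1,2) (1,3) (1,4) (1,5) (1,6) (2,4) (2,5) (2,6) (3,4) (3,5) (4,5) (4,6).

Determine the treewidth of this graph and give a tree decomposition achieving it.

Treewidth 3.
One such decomposition:
Bags: B1 = {1, 2, 4, 5}  B2 = {1, 2, 4, 6}  B3 = {1, 3, 4, 5}
Tree: B1–B2, B1–B3

Each bag holds 4 vertices, so the decomposition has width 3, which upper-bounds the treewidth. Conversely, {1, 2, 4, 5} is a clique of size 4, and the vertices of any clique must share a bag in every tree decomposition; so some bag has ≥ 4 vertices and tw(G) ≥ 3. Hence tw(G) = 3 exactly.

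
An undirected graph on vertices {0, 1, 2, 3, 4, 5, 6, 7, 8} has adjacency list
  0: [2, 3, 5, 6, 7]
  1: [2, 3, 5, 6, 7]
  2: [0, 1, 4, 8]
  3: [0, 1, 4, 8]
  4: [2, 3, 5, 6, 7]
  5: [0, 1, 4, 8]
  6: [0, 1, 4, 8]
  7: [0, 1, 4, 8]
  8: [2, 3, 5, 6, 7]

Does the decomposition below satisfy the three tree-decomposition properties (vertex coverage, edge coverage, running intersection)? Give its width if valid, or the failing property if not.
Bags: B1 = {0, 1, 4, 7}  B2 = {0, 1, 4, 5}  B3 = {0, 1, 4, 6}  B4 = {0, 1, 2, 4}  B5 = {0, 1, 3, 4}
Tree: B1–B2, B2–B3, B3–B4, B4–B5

No — vertex 8 appears in no bag.

A tree decomposition must satisfy three properties: every vertex lies in some bag; for every edge, both endpoints lie together in some bag; and for every vertex, the bags containing it form a connected subtree. Here vertex 8 appears in no bag, so the decomposition is invalid.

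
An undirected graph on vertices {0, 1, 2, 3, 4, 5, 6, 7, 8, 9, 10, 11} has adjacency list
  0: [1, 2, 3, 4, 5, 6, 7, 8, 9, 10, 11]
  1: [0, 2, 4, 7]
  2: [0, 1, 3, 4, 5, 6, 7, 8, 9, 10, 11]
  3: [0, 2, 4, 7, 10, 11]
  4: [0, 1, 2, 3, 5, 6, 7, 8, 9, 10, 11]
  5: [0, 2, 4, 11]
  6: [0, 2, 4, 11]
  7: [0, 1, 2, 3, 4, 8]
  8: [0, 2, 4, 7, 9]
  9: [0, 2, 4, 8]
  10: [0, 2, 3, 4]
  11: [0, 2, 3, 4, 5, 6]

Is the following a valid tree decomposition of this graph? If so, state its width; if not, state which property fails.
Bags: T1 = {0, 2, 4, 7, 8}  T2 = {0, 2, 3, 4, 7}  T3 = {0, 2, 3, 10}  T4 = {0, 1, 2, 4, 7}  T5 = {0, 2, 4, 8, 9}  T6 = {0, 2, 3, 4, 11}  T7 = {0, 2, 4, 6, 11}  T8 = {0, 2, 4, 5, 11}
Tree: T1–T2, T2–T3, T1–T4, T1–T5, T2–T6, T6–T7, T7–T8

No — edge (4,10) lies in no bag.

A tree decomposition must satisfy three properties: every vertex lies in some bag; for every edge, both endpoints lie together in some bag; and for every vertex, the bags containing it form a connected subtree. Here edge (4,10) lies in no bag, so the decomposition is invalid.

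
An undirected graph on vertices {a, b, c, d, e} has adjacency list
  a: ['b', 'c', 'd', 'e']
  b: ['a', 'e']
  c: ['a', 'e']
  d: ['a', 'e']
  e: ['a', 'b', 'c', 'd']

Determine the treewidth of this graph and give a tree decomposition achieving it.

The largest bag has 3 vertices, giving width 2; this decomposition certifies tw(G) ≤ 2. On the other hand G contains the 3-clique {a, d, e}. A clique must lie in a single bag of any decomposition, so no decomposition can have width below 2. Combining the bounds, tw(G) = 2.

Treewidth 2.
One such decomposition:
Bags: B1 = {a, b, e}  B2 = {a, c, e}  B3 = {a, d, e}
Tree: B1–B2, B2–B3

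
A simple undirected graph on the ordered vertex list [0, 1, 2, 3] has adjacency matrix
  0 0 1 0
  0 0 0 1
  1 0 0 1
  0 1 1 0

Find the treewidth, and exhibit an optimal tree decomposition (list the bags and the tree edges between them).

Treewidth 1.
One such decomposition:
Bags: B1 = {1, 3}  B2 = {2, 3}  B3 = {0, 2}
Tree: B1–B2, B2–B3

Every bag has size at most 2, so the width is 2 − 1 = 1 and tw(G) ≤ 1. G has an edge, so its treewidth is at least 1. Hence tw(G) = 1 exactly.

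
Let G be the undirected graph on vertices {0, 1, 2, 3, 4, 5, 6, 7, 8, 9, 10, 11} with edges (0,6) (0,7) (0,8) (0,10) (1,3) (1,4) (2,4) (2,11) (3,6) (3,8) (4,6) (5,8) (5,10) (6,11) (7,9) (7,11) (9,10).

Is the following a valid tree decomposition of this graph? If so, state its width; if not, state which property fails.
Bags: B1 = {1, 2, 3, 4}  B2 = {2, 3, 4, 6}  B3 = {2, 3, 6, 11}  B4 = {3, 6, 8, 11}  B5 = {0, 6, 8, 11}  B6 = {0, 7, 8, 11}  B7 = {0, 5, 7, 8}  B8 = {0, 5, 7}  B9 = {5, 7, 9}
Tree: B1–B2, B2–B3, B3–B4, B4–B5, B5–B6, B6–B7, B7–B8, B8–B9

No — vertex 10 appears in no bag.

A tree decomposition must satisfy three properties: every vertex lies in some bag; for every edge, both endpoints lie together in some bag; and for every vertex, the bags containing it form a connected subtree. Here vertex 10 appears in no bag, so the decomposition is invalid.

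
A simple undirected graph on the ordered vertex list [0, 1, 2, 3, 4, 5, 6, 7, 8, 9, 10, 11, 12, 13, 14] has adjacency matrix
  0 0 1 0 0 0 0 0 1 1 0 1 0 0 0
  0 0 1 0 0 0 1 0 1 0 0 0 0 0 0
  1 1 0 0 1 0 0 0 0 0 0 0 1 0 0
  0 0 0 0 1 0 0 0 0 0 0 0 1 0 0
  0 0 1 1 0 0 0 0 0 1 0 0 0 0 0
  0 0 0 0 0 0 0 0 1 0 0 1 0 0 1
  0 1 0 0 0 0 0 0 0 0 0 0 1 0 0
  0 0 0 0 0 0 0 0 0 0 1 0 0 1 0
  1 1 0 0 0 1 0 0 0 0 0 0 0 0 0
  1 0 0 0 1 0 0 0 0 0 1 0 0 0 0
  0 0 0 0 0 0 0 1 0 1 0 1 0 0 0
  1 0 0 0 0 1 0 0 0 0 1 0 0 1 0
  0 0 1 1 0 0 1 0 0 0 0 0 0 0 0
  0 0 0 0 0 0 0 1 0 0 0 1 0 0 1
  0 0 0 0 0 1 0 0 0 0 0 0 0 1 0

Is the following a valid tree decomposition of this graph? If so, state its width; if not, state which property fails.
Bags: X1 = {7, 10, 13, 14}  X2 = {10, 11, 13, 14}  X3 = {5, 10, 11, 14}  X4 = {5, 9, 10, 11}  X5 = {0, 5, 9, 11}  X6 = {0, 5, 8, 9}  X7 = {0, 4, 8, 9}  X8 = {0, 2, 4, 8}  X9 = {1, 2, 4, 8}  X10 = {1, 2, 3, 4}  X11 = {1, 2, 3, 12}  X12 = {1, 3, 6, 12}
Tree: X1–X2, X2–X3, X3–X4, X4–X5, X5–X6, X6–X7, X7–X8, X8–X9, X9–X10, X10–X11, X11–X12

Checking the three conditions: (i) the bags cover all of {0, 1, 2, 3, 4, 5, 6, 7, 8, 9, 10, 11, 12, 13, 14}; (ii) for each edge, some bag contains both endpoints; (iii) the bags containing any fixed vertex form a subtree. All hold, so the decomposition is valid with width 4 − 1 = 3.

Yes; width 3.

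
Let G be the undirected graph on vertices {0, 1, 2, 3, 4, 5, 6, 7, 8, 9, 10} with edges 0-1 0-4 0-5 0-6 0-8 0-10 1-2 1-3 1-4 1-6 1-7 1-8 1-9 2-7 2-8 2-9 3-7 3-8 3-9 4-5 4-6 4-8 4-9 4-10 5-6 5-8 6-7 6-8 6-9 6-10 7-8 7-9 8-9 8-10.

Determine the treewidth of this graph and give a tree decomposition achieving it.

Treewidth 4.
One such decomposition:
Bags: B1 = {1, 4, 6, 8, 9}  B2 = {0, 1, 4, 6, 8}  B3 = {1, 6, 7, 8, 9}  B4 = {1, 3, 7, 8, 9}  B5 = {1, 2, 7, 8, 9}  B6 = {0, 4, 5, 6, 8}  B7 = {0, 4, 6, 8, 10}
Tree: B1–B2, B1–B3, B3–B4, B3–B5, B2–B6, B6–B7

Each bag holds 5 vertices, so the decomposition has width 4, which upper-bounds the treewidth. On the other hand G contains the 5-clique {0, 1, 4, 6, 8}. A clique must lie in a single bag of any decomposition, so no decomposition can have width below 4. Therefore the treewidth is 4.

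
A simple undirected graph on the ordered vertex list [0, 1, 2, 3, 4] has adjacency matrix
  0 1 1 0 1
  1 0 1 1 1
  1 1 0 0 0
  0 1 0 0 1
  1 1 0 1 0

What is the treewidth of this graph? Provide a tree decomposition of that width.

Treewidth 2.
One such decomposition:
Bags: B1 = {0, 1, 4}  B2 = {0, 1, 2}  B3 = {1, 3, 4}
Tree: B1–B2, B1–B3

The largest bag has 3 vertices, giving width 2; this decomposition certifies tw(G) ≤ 2. Conversely, {0, 1, 2} is a clique of size 3, and the vertices of any clique must share a bag in every tree decomposition; so some bag has ≥ 3 vertices and tw(G) ≥ 2. Therefore the treewidth is 2.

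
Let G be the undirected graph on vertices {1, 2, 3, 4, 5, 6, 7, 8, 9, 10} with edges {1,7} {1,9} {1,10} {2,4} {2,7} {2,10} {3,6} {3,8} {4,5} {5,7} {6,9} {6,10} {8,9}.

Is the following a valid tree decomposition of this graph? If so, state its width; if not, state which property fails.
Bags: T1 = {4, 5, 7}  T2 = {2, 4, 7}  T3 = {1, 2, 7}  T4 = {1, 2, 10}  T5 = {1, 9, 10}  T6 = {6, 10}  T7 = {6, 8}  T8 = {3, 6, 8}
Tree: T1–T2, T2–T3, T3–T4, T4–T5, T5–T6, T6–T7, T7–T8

No — edge (9,6) lies in no bag.

A tree decomposition must satisfy three properties: every vertex lies in some bag; for every edge, both endpoints lie together in some bag; and for every vertex, the bags containing it form a connected subtree. Here edge (9,6) lies in no bag, so the decomposition is invalid.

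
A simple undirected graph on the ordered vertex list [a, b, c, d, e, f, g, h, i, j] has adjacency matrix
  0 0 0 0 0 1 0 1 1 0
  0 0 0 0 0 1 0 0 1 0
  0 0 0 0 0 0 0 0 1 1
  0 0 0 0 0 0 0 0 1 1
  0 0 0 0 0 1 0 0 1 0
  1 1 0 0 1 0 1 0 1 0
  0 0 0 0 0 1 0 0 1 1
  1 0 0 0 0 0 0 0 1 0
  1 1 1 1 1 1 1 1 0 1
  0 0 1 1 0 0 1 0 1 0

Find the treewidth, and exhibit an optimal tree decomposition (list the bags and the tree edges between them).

The largest bag has 3 vertices, giving width 2; this decomposition certifies tw(G) ≤ 2. For the lower bound, the 3 vertices {d, i, j} are pairwise adjacent, and any tree decomposition puts a clique entirely inside one bag — forcing width ≥ 2. Combining the bounds, tw(G) = 2.

Treewidth 2.
Bags: B1 = {g, i, j}  B2 = {f, g, i}  B3 = {c, i, j}  B4 = {e, f, i}  B5 = {a, f, i}  B6 = {b, f, i}  B7 = {d, i, j}  B8 = {a, h, i}
Tree: B1–B2, B1–B3, B2–B4, B2–B5, B5–B6, B1–B7, B5–B8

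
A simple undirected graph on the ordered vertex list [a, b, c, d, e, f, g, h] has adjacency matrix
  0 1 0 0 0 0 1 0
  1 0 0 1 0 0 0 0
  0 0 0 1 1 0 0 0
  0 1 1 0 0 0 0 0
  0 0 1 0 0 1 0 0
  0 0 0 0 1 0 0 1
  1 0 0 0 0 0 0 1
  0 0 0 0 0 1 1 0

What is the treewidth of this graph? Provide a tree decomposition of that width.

The largest bag has 3 vertices, giving width 2; this decomposition certifies tw(G) ≤ 2. Since a–g–h–f–e–c–d–b–a is a cycle in G, G is not acyclic. Forests are exactly the graphs of treewidth ≤ 1, so tw(G) ≥ 2. Therefore the treewidth is 2.

Treewidth 2.
Bags: B1 = {a, g, h}  B2 = {a, f, h}  B3 = {a, e, f}  B4 = {a, c, e}  B5 = {a, c, d}  B6 = {a, b, d}
Tree: B1–B2, B2–B3, B3–B4, B4–B5, B5–B6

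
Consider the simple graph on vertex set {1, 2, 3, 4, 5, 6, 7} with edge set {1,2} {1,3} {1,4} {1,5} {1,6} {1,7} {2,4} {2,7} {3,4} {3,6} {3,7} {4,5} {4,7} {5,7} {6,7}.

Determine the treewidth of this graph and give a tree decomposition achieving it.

The largest bag has 4 vertices, giving width 3; this decomposition certifies tw(G) ≤ 3. On the other hand G contains the 4-clique {1, 2, 4, 7}. A clique must lie in a single bag of any decomposition, so no decomposition can have width below 3. Hence tw(G) = 3 exactly.

Treewidth 3.
One such decomposition:
Bags: B1 = {1, 3, 4, 7}  B2 = {1, 3, 6, 7}  B3 = {1, 2, 4, 7}  B4 = {1, 4, 5, 7}
Tree: B1–B2, B1–B3, B3–B4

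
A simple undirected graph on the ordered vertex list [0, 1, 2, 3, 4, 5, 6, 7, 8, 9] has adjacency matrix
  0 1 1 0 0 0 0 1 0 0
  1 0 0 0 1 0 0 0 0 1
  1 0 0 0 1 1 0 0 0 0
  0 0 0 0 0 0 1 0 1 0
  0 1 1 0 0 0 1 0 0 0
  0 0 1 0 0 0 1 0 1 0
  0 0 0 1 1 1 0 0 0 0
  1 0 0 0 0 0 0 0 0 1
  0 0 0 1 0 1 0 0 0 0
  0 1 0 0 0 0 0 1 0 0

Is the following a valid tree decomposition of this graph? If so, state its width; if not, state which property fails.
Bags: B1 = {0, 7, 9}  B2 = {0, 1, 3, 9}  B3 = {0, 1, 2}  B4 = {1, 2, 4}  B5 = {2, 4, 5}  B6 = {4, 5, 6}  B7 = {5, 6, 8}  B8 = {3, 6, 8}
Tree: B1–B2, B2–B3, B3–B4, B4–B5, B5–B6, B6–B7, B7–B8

A tree decomposition must satisfy three properties: every vertex lies in some bag; for every edge, both endpoints lie together in some bag; and for every vertex, the bags containing it form a connected subtree. Here bags containing vertex 3 are not connected in the tree, so the decomposition is invalid.

No — bags containing vertex 3 are not connected in the tree.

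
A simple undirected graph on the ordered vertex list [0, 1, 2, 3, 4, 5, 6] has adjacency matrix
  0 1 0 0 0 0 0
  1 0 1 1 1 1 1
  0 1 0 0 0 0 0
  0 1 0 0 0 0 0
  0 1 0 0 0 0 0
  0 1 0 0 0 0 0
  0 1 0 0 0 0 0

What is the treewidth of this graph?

A width-1 tree decomposition is:
Bags: B1 = {1, 4}  B2 = {1, 5}  B3 = {1, 6}  B4 = {1, 2}  B5 = {1, 3}  B6 = {0, 1}
Tree: B1–B2, B1–B3, B1–B4, B3–B5, B3–B6
Every bag has size at most 2, so the width is 2 − 1 = 1 and tw(G) ≤ 1. Since G has at least one edge (e.g. 1–4), it is not an edgeless graph, so tw(G) ≥ 1. Therefore the treewidth is 1.

1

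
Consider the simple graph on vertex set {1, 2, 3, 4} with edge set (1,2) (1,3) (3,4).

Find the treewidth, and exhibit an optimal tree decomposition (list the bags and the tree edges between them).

Treewidth 1.
One optimal decomposition is:
Bags: B1 = {1, 2}  B2 = {1, 3}  B3 = {3, 4}
Tree: B1–B2, B2–B3

Each bag holds 2 vertices, so the decomposition has width 1, which upper-bounds the treewidth. G has an edge, so its treewidth is at least 1. The upper and lower bounds meet at 1, so that is the treewidth.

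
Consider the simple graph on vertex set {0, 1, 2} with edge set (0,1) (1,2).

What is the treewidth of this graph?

1

A width-1 tree decomposition is:
Bags: B1 = {0, 1}  B2 = {1, 2}
Tree: B1–B2
The largest bag has 2 vertices, giving width 1; this decomposition certifies tw(G) ≤ 1. Any graph with an edge has treewidth ≥ 1, and G has the edge 1–0. Combining the bounds, tw(G) = 1.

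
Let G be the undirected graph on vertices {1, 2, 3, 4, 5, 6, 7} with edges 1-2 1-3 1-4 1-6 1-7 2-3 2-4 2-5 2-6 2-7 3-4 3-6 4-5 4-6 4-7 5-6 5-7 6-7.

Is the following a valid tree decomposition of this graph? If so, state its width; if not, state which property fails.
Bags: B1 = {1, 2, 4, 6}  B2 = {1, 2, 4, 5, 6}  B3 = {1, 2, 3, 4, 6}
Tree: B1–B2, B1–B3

A tree decomposition must satisfy three properties: every vertex lies in some bag; for every edge, both endpoints lie together in some bag; and for every vertex, the bags containing it form a connected subtree. Here vertex 7 appears in no bag, so the decomposition is invalid.

No — vertex 7 appears in no bag.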